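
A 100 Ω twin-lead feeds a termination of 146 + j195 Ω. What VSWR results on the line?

VSWR ≈ 4.53

Γ = (Z_L − Z_0)/(Z_L + Z_0) = (46 + j195)/(246 + j195)
|Γ| = 200/314 = 0.638
VSWR = (1 + |Γ|)/(1 − |Γ|) = 1.64/0.362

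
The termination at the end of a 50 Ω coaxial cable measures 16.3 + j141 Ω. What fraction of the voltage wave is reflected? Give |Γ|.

|Γ| ≈ 0.93

Γ = (Z_L − Z_0)/(Z_L + Z_0) = (-33.7 + j141)/(66.3 + j141)
|Γ| = 145/156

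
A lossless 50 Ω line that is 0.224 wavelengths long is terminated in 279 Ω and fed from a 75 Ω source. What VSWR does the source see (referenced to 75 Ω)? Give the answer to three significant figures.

VSWR ≈ 8.25

βl = 2π × 0.224 = 80.6°
tan(βl) = 6.07
Z_in = Z_0·(Z_L + jZ_0·tanβl)/(Z_0 + jZ_L·tanβl) = 9.2 − j7.97 Ω
Γ_s = (Z_in − Z_s)/(Z_in + Z_s) = (-65.8 − j7.97)/(84.2 − j7.97), |Γ_s| = 0.784
VSWR = (1 + |Γ_s|)/(1 − |Γ_s|)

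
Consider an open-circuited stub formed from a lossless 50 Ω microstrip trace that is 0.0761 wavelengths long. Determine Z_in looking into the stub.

Z_in ≈ −j96.5 Ω

βl = 2π × 0.0761 = 27.4°
tan(βl) = 0.518
For an open-circuited stub, Z_in = −jZ_0·cot(βl) = −jZ_0/tan(βl)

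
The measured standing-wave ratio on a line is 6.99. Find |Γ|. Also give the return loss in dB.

|Γ| ≈ 0.75; return loss ≈ 2.5 dB

|Γ| = (S − 1)/(S + 1) = (6.99 − 1)/(6.99 + 1) = 5.99/7.99
RL = −20·log₁₀|Γ| = −20·log₁₀(0.75)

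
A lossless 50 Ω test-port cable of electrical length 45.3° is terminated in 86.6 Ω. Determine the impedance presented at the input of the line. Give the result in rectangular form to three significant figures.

tan(βl) = tan(45.3°) = 1.01
Z_in = Z_0·(Z_L + jZ_0·tanβl)/(Z_0 + jZ_L·tanβl)
     = 50·(86.6 + j50.5)/(50 + j87.5)

Z_in ≈ 43.1 − j24.9 Ω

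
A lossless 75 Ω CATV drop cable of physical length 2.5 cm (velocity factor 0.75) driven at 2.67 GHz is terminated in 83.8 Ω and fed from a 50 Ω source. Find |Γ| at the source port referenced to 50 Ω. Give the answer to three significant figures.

λ = v/f = 0.75·c / 2.67 GHz = 0.0843 m
βl = 2π·l/λ = 2π × 0.297 = 107°
tan(βl) = -3.31
Z_in = Z_0·(Z_L + jZ_0·tanβl)/(Z_0 + jZ_L·tanβl) = 68.3 + j4.2 Ω
Γ_s = (Z_in − Z_s)/(Z_in + Z_s) = (18.3 + j4.2)/(118 + j4.2), |Γ_s| = 0.158

|Γ| ≈ 0.158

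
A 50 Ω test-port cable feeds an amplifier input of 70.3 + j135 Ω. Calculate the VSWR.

VSWR ≈ 7.16

Γ = (Z_L − Z_0)/(Z_L + Z_0) = (20.3 + j135)/(120.3 + j135)
|Γ| = 137/181 = 0.755
VSWR = (1 + |Γ|)/(1 − |Γ|) = 1.75/0.245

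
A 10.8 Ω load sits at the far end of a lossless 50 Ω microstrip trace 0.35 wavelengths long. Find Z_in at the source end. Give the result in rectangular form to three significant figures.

βl = 2π × 0.35 = 126°
tan(βl) = tan(126°) = -1.38
Z_in = Z_0·(Z_L + jZ_0·tanβl)/(Z_0 + jZ_L·tanβl)
     = 50·(10.8 − j68.8)/(50 − j14.9)

Z_in ≈ 28.7 − j60.3 Ω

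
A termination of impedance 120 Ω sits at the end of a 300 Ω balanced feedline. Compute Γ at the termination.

Γ = (Z_L − Z_0)/(Z_L + Z_0) = (120 − 300)/(120 + 300) = -180/420

Γ = -0.429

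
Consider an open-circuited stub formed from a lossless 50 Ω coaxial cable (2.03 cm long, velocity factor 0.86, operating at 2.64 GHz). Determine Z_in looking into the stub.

λ = v/f = 0.86·c / 2.64 GHz = 0.0977 m
βl = 2π·l/λ = 2π × 0.208 = 74.8°
tan(βl) = 3.68
For an open-circuited stub, Z_in = −jZ_0·cot(βl) = −jZ_0/tan(βl)

Z_in ≈ −j13.6 Ω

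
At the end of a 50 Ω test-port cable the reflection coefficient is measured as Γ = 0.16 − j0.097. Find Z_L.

Z_L = Z_0·(1 + Γ)/(1 − Γ) = 50·(1.16 − j0.097)/(0.84 + j0.097)

Z_L ≈ 67.5 − j13.6 Ω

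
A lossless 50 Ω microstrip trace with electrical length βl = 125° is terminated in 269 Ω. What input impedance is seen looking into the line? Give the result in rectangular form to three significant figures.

tan(βl) = tan(125°) = -1.43
Z_in = Z_0·(Z_L + jZ_0·tanβl)/(Z_0 + jZ_L·tanβl)
     = 50·(269 − j71.4)/(50 − j384)

Z_in ≈ 13.6 + j33.2 Ω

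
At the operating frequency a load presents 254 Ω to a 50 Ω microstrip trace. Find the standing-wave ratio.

VSWR ≈ 5.08

For a purely resistive load, VSWR = R_L/Z_0 or Z_0/R_L (whichever > 1) = 254/50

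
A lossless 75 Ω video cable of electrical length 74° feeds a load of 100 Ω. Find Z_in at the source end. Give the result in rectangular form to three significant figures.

Z_in ≈ 58.2 − j8.99 Ω

tan(βl) = tan(74°) = 3.49
Z_in = Z_0·(Z_L + jZ_0·tanβl)/(Z_0 + jZ_L·tanβl)
     = 75·(100 + j262)/(75 + j349)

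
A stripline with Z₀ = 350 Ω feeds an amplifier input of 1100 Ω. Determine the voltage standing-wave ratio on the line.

VSWR ≈ 3.14

For a purely resistive load, VSWR = R_L/Z_0 or Z_0/R_L (whichever > 1) = 1100/350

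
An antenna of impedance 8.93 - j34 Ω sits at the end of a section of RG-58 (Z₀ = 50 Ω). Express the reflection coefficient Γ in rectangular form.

Γ = (Z_L − Z_0)/(Z_L + Z_0) = (-41.07 − j34)/(58.93 − j34)

Γ ≈ -0.273 − j0.735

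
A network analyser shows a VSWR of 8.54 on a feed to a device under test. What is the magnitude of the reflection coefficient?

|Γ| = (S − 1)/(S + 1) = (8.54 − 1)/(8.54 + 1) = 7.54/9.54

|Γ| ≈ 0.79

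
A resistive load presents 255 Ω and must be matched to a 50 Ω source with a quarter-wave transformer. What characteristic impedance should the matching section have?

Z_qwt = √(Z_0·R_L) = √(50 × 255) = √12750

Z_qwt ≈ 113 Ω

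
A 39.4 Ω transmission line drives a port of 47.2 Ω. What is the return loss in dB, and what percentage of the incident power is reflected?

Γ = (47.2 − 39.4)/(47.2 + 39.4) = 0.0901
RL = −20·log₁₀(0.0901) = 20.9 dB
P_refl/P_inc = |Γ|² = 0.00811

RL ≈ 20.9 dB; 0.811% of incident power reflected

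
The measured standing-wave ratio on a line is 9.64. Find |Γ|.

|Γ| = (S − 1)/(S + 1) = (9.64 − 1)/(9.64 + 1) = 8.64/10.6

|Γ| ≈ 0.812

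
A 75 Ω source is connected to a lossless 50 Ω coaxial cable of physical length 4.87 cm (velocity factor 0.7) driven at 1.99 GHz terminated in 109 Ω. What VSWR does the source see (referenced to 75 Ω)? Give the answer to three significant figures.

VSWR ≈ 1.6

λ = v/f = 0.7·c / 1.99 GHz = 0.106 m
βl = 2π·l/λ = 2π × 0.461 = 166°
tan(βl) = -0.247
Z_in = Z_0·(Z_L + jZ_0·tanβl)/(Z_0 + jZ_L·tanβl) = 89.7 + j35.9 Ω
Γ_s = (Z_in − Z_s)/(Z_in + Z_s) = (14.7 + j35.9)/(165 + j35.9), |Γ_s| = 0.23
VSWR = (1 + |Γ_s|)/(1 − |Γ_s|)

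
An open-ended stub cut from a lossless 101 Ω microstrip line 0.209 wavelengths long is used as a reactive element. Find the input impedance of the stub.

βl = 2π × 0.209 = 75.2°
tan(βl) = 3.8
For an open-ended stub, Z_in = −jZ_0·cot(βl) = −jZ_0/tan(βl)

Z_in ≈ −j26.6 Ω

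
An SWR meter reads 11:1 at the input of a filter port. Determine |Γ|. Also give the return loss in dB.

|Γ| ≈ 0.833; return loss ≈ 1.58 dB

|Γ| = (S − 1)/(S + 1) = (11 − 1)/(11 + 1) = 10/12
RL = −20·log₁₀|Γ| = −20·log₁₀(0.833)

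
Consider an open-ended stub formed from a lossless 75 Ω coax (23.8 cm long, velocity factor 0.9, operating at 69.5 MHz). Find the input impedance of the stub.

Z_in ≈ −j185 Ω

λ = v/f = 0.9·c / 69.5 MHz = 3.88 m
βl = 2π·l/λ = 2π × 0.0613 = 22.1°
tan(βl) = 0.405
For an open-ended stub, Z_in = −jZ_0·cot(βl) = −jZ_0/tan(βl)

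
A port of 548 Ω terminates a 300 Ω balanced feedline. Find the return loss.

Γ = (548 − 300)/(548 + 300) = 0.292
RL = −20·log₁₀|Γ| = −20·log₁₀(0.292)

RL ≈ 10.7 dB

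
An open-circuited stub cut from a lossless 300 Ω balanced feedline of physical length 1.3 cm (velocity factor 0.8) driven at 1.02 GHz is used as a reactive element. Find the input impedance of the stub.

Z_in ≈ −j829 Ω

λ = v/f = 0.8·c / 1.02 GHz = 0.235 m
βl = 2π·l/λ = 2π × 0.0553 = 19.9°
tan(βl) = 0.362
For an open-circuited stub, Z_in = −jZ_0·cot(βl) = −jZ_0/tan(βl)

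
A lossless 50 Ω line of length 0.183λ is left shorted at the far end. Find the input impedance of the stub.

βl = 2π × 0.183 = 65.9°
tan(βl) = 2.23
For a shorted stub, Z_in = jZ_0·tan(βl)

Z_in ≈ +j112 Ω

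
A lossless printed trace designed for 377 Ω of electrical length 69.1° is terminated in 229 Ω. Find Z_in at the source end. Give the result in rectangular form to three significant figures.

tan(βl) = tan(69.1°) = 2.62
Z_in = Z_0·(Z_L + jZ_0·tanβl)/(Z_0 + jZ_L·tanβl)
     = 377·(229 + j987)/(377 + j600)

Z_in ≈ 510 + j176 Ω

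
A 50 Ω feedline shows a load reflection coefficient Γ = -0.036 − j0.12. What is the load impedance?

Z_L ≈ 45.2 − j11 Ω

Z_L = Z_0·(1 + Γ)/(1 − Γ) = 50·(0.964 − j0.12)/(1.04 + j0.12)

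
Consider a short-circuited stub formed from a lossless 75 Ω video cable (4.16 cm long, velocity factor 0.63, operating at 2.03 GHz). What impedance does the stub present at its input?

λ = v/f = 0.63·c / 2.03 GHz = 0.0931 m
βl = 2π·l/λ = 2π × 0.447 = 161°
tan(βl) = -0.347
For a short-circuited stub, Z_in = jZ_0·tan(βl)

Z_in ≈ −j26 Ω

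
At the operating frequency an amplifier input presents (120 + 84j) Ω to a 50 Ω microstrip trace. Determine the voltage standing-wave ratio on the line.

Γ = (Z_L − Z_0)/(Z_L + Z_0) = (70 + j84)/(170 + j84)
|Γ| = 109/190 = 0.577
VSWR = (1 + |Γ|)/(1 − |Γ|) = 1.58/0.423

VSWR ≈ 3.72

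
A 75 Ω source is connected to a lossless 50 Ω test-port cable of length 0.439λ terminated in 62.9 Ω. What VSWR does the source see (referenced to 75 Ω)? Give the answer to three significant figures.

βl = 2π × 0.439 = 158°
tan(βl) = -0.403
Z_in = Z_0·(Z_L + jZ_0·tanβl)/(Z_0 + jZ_L·tanβl) = 58.2 + j9.34 Ω
Γ_s = (Z_in − Z_s)/(Z_in + Z_s) = (-16.8 + j9.34)/(133 + j9.34), |Γ_s| = 0.144
VSWR = (1 + |Γ_s|)/(1 − |Γ_s|)

VSWR ≈ 1.34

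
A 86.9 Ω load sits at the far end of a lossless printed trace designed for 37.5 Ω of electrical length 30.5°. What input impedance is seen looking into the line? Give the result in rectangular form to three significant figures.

tan(βl) = tan(30.5°) = 0.589
Z_in = Z_0·(Z_L + jZ_0·tanβl)/(Z_0 + jZ_L·tanβl)
     = 37.5·(86.9 + j22.1)/(37.5 + j51.2)

Z_in ≈ 40.9 − j33.7 Ω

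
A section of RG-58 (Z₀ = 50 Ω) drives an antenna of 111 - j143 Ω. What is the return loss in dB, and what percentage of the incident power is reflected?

Γ = (61 − j143)/(161 − j143), |Γ| = 0.722
RL = −20·log₁₀(0.722) = 2.83 dB
P_refl/P_inc = |Γ|² = 0.521

RL ≈ 2.83 dB; 52.1% of incident power reflected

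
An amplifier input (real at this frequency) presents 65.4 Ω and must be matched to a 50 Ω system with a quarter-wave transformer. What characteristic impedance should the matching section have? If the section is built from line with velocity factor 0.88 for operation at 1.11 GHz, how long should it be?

Z_qwt = √(Z_0·R_L) = √(50 × 65.4) = √3270
λ = 0.88·c/f = 0.238 m, so l = λ/4 = 0.0595 m

Z_qwt ≈ 57.2 Ω; length ≈ 5.95 cm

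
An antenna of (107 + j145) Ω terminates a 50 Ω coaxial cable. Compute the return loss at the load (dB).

RL ≈ 2.75 dB

Γ = (57 + j145)/(157 + j145), |Γ| = 0.729
RL = −20·log₁₀|Γ| = −20·log₁₀(0.729)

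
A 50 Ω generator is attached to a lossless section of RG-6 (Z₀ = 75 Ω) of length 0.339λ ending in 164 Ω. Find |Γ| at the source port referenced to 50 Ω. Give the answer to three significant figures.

|Γ| ≈ 0.347

βl = 2π × 0.339 = 122°
tan(βl) = -1.6
Z_in = Z_0·(Z_L + jZ_0·tanβl)/(Z_0 + jZ_L·tanβl) = 44.1 + j34.3 Ω
Γ_s = (Z_in − Z_s)/(Z_in + Z_s) = (-5.88 + j34.3)/(94.1 + j34.3), |Γ_s| = 0.347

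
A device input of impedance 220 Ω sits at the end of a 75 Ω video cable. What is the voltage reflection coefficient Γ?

Γ = (Z_L − Z_0)/(Z_L + Z_0) = (220 − 75)/(220 + 75) = 145/295

Γ = 0.492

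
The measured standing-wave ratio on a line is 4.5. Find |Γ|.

|Γ| = (S − 1)/(S + 1) = (4.5 − 1)/(4.5 + 1) = 3.5/5.5

|Γ| ≈ 0.636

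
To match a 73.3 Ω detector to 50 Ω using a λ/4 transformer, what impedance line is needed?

Z_qwt ≈ 60.5 Ω

Z_qwt = √(Z_0·R_L) = √(50 × 73.3) = √3665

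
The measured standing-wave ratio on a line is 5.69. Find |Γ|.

|Γ| ≈ 0.701

|Γ| = (S − 1)/(S + 1) = (5.69 − 1)/(5.69 + 1) = 4.69/6.69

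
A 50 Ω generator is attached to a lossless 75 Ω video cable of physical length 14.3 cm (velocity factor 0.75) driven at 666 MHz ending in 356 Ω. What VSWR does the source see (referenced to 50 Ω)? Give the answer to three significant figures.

VSWR ≈ 6.29

λ = v/f = 0.75·c / 666 MHz = 0.338 m
βl = 2π·l/λ = 2π × 0.423 = 152°
tan(βl) = -0.523
Z_in = Z_0·(Z_L + jZ_0·tanβl)/(Z_0 + jZ_L·tanβl) = 63.3 + j118 Ω
Γ_s = (Z_in − Z_s)/(Z_in + Z_s) = (13.3 + j118)/(113 + j118), |Γ_s| = 0.726
VSWR = (1 + |Γ_s|)/(1 − |Γ_s|)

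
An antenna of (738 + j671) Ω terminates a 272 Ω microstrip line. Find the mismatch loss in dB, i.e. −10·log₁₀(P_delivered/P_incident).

Γ = (466 + j671)/(1010 + j671), |Γ| = 0.674
|Γ|² = 0.454, so P_del/P_inc = 1 − |Γ|² = 0.546
ML = −10·log₁₀(1 − |Γ|²)

mismatch loss ≈ 2.63 dB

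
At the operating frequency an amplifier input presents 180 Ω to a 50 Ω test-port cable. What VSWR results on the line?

Γ = (180 − 50)/(180 + 50) = 0.565
VSWR = (1 + 0.565)/(1 − 0.565)

VSWR ≈ 3.6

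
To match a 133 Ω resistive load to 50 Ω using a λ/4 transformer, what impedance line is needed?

Z_qwt = √(Z_0·R_L) = √(50 × 133) = √6650

Z_qwt ≈ 81.5 Ω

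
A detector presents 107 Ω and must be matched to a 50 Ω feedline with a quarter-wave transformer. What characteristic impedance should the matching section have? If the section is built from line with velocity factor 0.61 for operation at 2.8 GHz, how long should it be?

Z_qwt ≈ 73.1 Ω; length ≈ 1.63 cm

Z_qwt = √(Z_0·R_L) = √(50 × 107) = √5350
λ = 0.61·c/f = 0.0654 m, so l = λ/4 = 0.0163 m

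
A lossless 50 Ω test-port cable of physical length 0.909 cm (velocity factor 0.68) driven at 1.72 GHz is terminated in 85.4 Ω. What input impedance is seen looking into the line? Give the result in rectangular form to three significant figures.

λ = v/f = 0.68·c / 1.72 GHz = 0.119 m
βl = 2π·l/λ = 2π × 0.0766 = 27.6°
tan(βl) = tan(27.6°) = 0.523
Z_in = Z_0·(Z_L + jZ_0·tanβl)/(Z_0 + jZ_L·tanβl)
     = 50·(85.4 + j26.1)/(50 + j44.6)

Z_in ≈ 60.5 − j27.9 Ω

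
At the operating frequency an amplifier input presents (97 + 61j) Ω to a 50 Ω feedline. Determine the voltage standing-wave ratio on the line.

VSWR ≈ 2.87

Γ = (Z_L − Z_0)/(Z_L + Z_0) = (47 + j61)/(147 + j61)
|Γ| = 77/159 = 0.484
VSWR = (1 + |Γ|)/(1 − |Γ|) = 1.48/0.516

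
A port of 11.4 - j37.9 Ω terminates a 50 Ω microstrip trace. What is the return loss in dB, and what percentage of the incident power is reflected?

RL ≈ 2.5 dB; 56.2% of incident power reflected

Γ = (-38.6 − j37.9)/(61.4 − j37.9), |Γ| = 0.75
RL = −20·log₁₀(0.75) = 2.5 dB
P_refl/P_inc = |Γ|² = 0.562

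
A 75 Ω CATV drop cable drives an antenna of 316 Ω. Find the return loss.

RL ≈ 4.2 dB

Γ = (316 − 75)/(316 + 75) = 0.616
RL = −20·log₁₀|Γ| = −20·log₁₀(0.616)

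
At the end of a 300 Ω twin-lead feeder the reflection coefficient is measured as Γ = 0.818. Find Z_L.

Z_L ≈ 3000 Ω

Z_L = Z_0·(1 + Γ)/(1 − Γ) = 300·(1.82)/(0.182)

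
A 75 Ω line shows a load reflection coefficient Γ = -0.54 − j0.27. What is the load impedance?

Z_L = Z_0·(1 + Γ)/(1 − Γ) = 75·(0.46 − j0.27)/(1.54 + j0.27)

Z_L ≈ 19.5 − j16.6 Ω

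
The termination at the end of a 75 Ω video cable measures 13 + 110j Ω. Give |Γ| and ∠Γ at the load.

Γ = (Z_L − Z_0)/(Z_L + Z_0) = (-62 + j110)/(88 + j110)
|Γ| = 126/141 = 0.896

Γ ≈ 0.896 ∠ 68.1°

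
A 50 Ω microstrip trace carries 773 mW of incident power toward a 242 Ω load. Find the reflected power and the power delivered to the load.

P_reflected ≈ 334 mW; P_delivered ≈ 439 mW

Γ = (242 − 50)/(242 + 50) = 0.658
|Γ|² = 0.432
P_refl = |Γ|²·P_inc = 334 mW, P_del = (1 − |Γ|²)·P_inc = 439 mW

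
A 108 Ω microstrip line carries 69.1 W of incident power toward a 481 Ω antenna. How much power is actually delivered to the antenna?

P_delivered ≈ 41.4 W

Γ = (481 − 108)/(481 + 108) = 0.633
|Γ|² = 0.401
P_refl = |Γ|²·P_inc = 27.7 W, P_del = (1 − |Γ|²)·P_inc = 41.4 W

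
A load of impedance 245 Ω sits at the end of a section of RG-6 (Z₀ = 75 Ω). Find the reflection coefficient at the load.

Γ = 0.531

Γ = (Z_L − Z_0)/(Z_L + Z_0) = (245 − 75)/(245 + 75) = 170/320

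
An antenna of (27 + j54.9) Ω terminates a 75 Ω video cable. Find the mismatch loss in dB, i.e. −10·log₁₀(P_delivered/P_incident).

mismatch loss ≈ 2.19 dB

Γ = (-48 + j54.9)/(102 + j54.9), |Γ| = 0.63
|Γ|² = 0.396, so P_del/P_inc = 1 − |Γ|² = 0.604
ML = −10·log₁₀(1 − |Γ|²)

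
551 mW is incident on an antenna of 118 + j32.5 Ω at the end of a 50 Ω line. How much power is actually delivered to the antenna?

P_delivered ≈ 444 mW

|Γ| = |(68 + j32.5)/(168 + j32.5)| = 0.44
|Γ|² = 0.194
P_refl = |Γ|²·P_inc = 107 mW, P_del = (1 − |Γ|²)·P_inc = 444 mW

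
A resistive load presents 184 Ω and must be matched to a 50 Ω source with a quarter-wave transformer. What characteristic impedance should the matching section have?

Z_qwt ≈ 95.9 Ω

Z_qwt = √(Z_0·R_L) = √(50 × 184) = √9200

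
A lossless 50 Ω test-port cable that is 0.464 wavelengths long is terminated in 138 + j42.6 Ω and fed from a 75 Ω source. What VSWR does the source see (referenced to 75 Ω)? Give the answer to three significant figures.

βl = 2π × 0.464 = 167°
tan(βl) = -0.23
Z_in = Z_0·(Z_L + jZ_0·tanβl)/(Z_0 + jZ_L·tanβl) = 79.2 + j68.1 Ω
Γ_s = (Z_in − Z_s)/(Z_in + Z_s) = (4.23 + j68.1)/(154 + j68.1), |Γ_s| = 0.405
VSWR = (1 + |Γ_s|)/(1 − |Γ_s|)

VSWR ≈ 2.36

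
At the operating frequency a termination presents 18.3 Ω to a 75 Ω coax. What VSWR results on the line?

VSWR ≈ 4.1

Γ = (18.3 − 75)/(18.3 + 75) = -0.608
VSWR = (1 + 0.608)/(1 − 0.608)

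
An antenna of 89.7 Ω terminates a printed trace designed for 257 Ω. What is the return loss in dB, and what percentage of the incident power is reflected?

Γ = (89.7 − 257)/(89.7 + 257) = -0.483
RL = −20·log₁₀(0.483) = 6.33 dB
P_refl/P_inc = |Γ|² = 0.233

RL ≈ 6.33 dB; 23.3% of incident power reflected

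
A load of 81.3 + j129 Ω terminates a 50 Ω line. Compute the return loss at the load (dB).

RL ≈ 2.84 dB

Γ = (31.3 + j129)/(131.3 + j129), |Γ| = 0.721
RL = −20·log₁₀|Γ| = −20·log₁₀(0.721)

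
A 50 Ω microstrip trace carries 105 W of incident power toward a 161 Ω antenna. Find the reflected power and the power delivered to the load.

Γ = (161 − 50)/(161 + 50) = 0.526
|Γ|² = 0.277
P_refl = |Γ|²·P_inc = 29.1 W, P_del = (1 − |Γ|²)·P_inc = 75.9 W

P_reflected ≈ 29.1 W; P_delivered ≈ 75.9 W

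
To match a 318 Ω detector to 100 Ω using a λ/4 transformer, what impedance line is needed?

Z_qwt = √(Z_0·R_L) = √(100 × 318) = √31800

Z_qwt ≈ 178 Ω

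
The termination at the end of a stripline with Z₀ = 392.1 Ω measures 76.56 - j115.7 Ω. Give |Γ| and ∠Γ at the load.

Γ ≈ 0.696 ∠ -146°

Γ = (Z_L − Z_0)/(Z_L + Z_0) = (-315.5 − j115.7)/(468.7 − j115.7)
|Γ| = 336/483 = 0.696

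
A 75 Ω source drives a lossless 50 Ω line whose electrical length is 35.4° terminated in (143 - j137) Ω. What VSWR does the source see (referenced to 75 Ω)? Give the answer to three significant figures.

tan(βl) = 0.711
Z_in = Z_0·(Z_L + jZ_0·tanβl)/(Z_0 + jZ_L·tanβl) = 16.8 − j46 Ω
Γ_s = (Z_in − Z_s)/(Z_in + Z_s) = (-58.2 − j46)/(91.8 − j46), |Γ_s| = 0.723
VSWR = (1 + |Γ_s|)/(1 − |Γ_s|)

VSWR ≈ 6.21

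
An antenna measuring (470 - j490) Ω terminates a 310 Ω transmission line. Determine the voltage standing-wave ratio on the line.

Γ = (Z_L − Z_0)/(Z_L + Z_0) = (160 − j490)/(780 − j490)
|Γ| = 515/921 = 0.56
VSWR = (1 + |Γ|)/(1 − |Γ|) = 1.56/0.44

VSWR ≈ 3.54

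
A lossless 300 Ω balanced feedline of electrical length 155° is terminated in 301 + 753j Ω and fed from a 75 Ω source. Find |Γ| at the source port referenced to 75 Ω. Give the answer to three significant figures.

|Γ| ≈ 0.894

tan(βl) = -0.466
Z_in = Z_0·(Z_L + jZ_0·tanβl)/(Z_0 + jZ_L·tanβl) = 74.3 + j299 Ω
Γ_s = (Z_in − Z_s)/(Z_in + Z_s) = (-0.664 + j299)/(149 + j299), |Γ_s| = 0.894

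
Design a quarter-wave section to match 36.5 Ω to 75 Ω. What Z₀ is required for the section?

Z_qwt = √(Z_0·R_L) = √(75 × 36.5) = √2738

Z_qwt ≈ 52.3 Ω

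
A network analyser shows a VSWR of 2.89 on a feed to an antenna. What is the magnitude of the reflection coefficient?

|Γ| ≈ 0.486

|Γ| = (S − 1)/(S + 1) = (2.89 − 1)/(2.89 + 1) = 1.89/3.89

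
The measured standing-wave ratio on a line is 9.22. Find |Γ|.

|Γ| ≈ 0.804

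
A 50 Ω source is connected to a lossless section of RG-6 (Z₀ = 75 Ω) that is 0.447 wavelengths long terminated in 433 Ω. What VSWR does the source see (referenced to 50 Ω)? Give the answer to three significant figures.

VSWR ≈ 8.15

βl = 2π × 0.447 = 161°
tan(βl) = -0.346
Z_in = Z_0·(Z_L + jZ_0·tanβl)/(Z_0 + jZ_L·tanβl) = 97.2 + j168 Ω
Γ_s = (Z_in − Z_s)/(Z_in + Z_s) = (47.2 + j168)/(147 + j168), |Γ_s| = 0.782
VSWR = (1 + |Γ_s|)/(1 − |Γ_s|)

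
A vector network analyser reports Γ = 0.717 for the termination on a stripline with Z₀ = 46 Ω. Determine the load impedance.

Z_L = Z_0·(1 + Γ)/(1 − Γ) = 46·(1.72)/(0.283)

Z_L ≈ 279 Ω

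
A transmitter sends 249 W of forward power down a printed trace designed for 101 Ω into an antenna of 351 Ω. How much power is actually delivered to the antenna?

Γ = (351 − 101)/(351 + 101) = 0.553
|Γ|² = 0.306
P_refl = |Γ|²·P_inc = 76.2 W, P_del = (1 − |Γ|²)·P_inc = 173 W

P_delivered ≈ 173 W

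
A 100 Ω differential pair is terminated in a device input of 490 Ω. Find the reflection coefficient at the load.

Γ = 0.661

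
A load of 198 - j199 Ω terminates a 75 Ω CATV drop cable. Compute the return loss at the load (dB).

RL ≈ 3.19 dB

Γ = (123 − j199)/(273 − j199), |Γ| = 0.692
RL = −20·log₁₀|Γ| = −20·log₁₀(0.692)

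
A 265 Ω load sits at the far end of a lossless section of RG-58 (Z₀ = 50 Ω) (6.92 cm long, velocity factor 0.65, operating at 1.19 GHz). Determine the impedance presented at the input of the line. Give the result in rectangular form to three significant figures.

Z_in ≈ 38.1 + j80.6 Ω

λ = v/f = 0.65·c / 1.19 GHz = 0.164 m
βl = 2π·l/λ = 2π × 0.422 = 152°
tan(βl) = tan(152°) = -0.531
Z_in = Z_0·(Z_L + jZ_0·tanβl)/(Z_0 + jZ_L·tanβl)
     = 50·(265 − j26.6)/(50 − j141)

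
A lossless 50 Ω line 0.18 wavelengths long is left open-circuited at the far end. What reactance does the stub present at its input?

βl = 2π × 0.18 = 64.8°
tan(βl) = 2.13
For an open-circuited stub, Z_in = −jZ_0·cot(βl) = −jZ_0/tan(βl)

X_in ≈ -23.5 Ω (capacitive)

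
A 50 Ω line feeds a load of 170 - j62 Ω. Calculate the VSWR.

Γ = (Z_L − Z_0)/(Z_L + Z_0) = (120 − j62)/(220 − j62)
|Γ| = 135/229 = 0.591
VSWR = (1 + |Γ|)/(1 − |Γ|) = 1.59/0.409

VSWR ≈ 3.89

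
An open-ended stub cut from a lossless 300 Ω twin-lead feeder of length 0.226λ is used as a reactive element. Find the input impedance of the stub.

βl = 2π × 0.226 = 81.4°
tan(βl) = 6.58
For an open-ended stub, Z_in = −jZ_0·cot(βl) = −jZ_0/tan(βl)

Z_in ≈ −j45.6 Ω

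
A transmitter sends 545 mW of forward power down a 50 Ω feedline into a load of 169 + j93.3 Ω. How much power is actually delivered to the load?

P_delivered ≈ 325 mW

|Γ| = |(119 + j93.3)/(219 + j93.3)| = 0.635
|Γ|² = 0.404
P_refl = |Γ|²·P_inc = 220 mW, P_del = (1 − |Γ|²)·P_inc = 325 mW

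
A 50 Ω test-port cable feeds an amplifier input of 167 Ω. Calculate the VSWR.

VSWR ≈ 3.34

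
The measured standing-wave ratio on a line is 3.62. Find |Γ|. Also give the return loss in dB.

|Γ| ≈ 0.567; return loss ≈ 4.93 dB

|Γ| = (S − 1)/(S + 1) = (3.62 − 1)/(3.62 + 1) = 2.62/4.62
RL = −20·log₁₀|Γ| = −20·log₁₀(0.567)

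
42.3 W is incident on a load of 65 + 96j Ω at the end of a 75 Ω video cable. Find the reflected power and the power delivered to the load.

|Γ| = |(-10 + j96)/(140 + j96)| = 0.569
|Γ|² = 0.323
P_refl = |Γ|²·P_inc = 13.7 W, P_del = (1 − |Γ|²)·P_inc = 28.6 W

P_reflected ≈ 13.7 W; P_delivered ≈ 28.6 W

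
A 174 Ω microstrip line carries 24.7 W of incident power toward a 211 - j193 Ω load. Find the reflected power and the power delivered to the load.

|Γ| = |(37 − j193)/(385 − j193)| = 0.456
|Γ|² = 0.208
P_refl = |Γ|²·P_inc = 5.14 W, P_del = (1 − |Γ|²)·P_inc = 19.6 W

P_reflected ≈ 5.14 W; P_delivered ≈ 19.6 W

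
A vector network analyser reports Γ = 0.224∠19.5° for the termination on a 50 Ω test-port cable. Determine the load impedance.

Z_L ≈ 75.6 + j11.9 Ω

Z_L = Z_0·(1 + Γ)/(1 − Γ) = 50·(1.21 + j0.0748)/(0.789 − j0.0748)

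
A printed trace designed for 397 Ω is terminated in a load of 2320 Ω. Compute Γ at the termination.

Γ = 0.708

Γ = (Z_L − Z_0)/(Z_L + Z_0) = (2320 − 397)/(2320 + 397) = 1923/2717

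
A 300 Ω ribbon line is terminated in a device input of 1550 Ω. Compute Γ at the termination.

Γ = (Z_L − Z_0)/(Z_L + Z_0) = (1550 − 300)/(1550 + 300) = 1250/1850

Γ = 0.676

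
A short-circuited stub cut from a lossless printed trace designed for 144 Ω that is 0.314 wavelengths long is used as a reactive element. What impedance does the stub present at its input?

Z_in ≈ −j339 Ω

βl = 2π × 0.314 = 113°
tan(βl) = -2.35
For a short-circuited stub, Z_in = jZ_0·tan(βl)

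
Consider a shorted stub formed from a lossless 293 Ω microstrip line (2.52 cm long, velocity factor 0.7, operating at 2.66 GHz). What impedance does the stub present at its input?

λ = v/f = 0.7·c / 2.66 GHz = 0.0789 m
βl = 2π·l/λ = 2π × 0.319 = 115°
tan(βl) = -2.15
For a shorted stub, Z_in = jZ_0·tan(βl)

Z_in ≈ −j631 Ω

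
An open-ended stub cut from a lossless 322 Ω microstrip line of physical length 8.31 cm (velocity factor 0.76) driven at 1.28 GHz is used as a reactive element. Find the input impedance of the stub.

λ = v/f = 0.76·c / 1.28 GHz = 0.178 m
βl = 2π·l/λ = 2π × 0.467 = 168°
tan(βl) = -0.213
For an open-ended stub, Z_in = −jZ_0·cot(βl) = −jZ_0/tan(βl)

Z_in ≈ +j1510 Ω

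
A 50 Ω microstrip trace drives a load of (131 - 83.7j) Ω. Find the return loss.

Γ = (81 − j83.7)/(181 − j83.7), |Γ| = 0.584
RL = −20·log₁₀|Γ| = −20·log₁₀(0.584)

RL ≈ 4.67 dB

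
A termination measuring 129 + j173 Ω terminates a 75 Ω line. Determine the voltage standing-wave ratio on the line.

Γ = (Z_L − Z_0)/(Z_L + Z_0) = (54 + j173)/(204 + j173)
|Γ| = 181/267 = 0.678
VSWR = (1 + |Γ|)/(1 − |Γ|) = 1.68/0.322

VSWR ≈ 5.2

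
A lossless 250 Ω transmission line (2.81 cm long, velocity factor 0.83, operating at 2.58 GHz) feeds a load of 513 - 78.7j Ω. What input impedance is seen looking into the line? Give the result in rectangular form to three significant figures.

Z_in ≈ 130 + j69.3 Ω

λ = v/f = 0.83·c / 2.58 GHz = 0.0965 m
βl = 2π·l/λ = 2π × 0.291 = 105°
tan(βl) = tan(105°) = -3.78
Z_in = Z_0·(Z_L + jZ_0·tanβl)/(Z_0 + jZ_L·tanβl)
     = 250·(513 − j1020)/(-47.5 − j1940)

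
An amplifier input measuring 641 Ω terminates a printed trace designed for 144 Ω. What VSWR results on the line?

VSWR ≈ 4.45

Γ = (641 − 144)/(641 + 144) = 0.633
VSWR = (1 + 0.633)/(1 − 0.633)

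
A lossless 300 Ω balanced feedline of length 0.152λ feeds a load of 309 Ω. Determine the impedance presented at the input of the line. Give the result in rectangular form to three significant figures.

βl = 2π × 0.152 = 54.7°
tan(βl) = tan(54.7°) = 1.41
Z_in = Z_0·(Z_L + jZ_0·tanβl)/(Z_0 + jZ_L·tanβl)
     = 300·(309 + j424)/(300 + j437)

Z_in ≈ 297 − j8.28 Ω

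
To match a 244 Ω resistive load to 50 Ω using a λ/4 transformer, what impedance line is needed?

Z_qwt = √(Z_0·R_L) = √(50 × 244) = √12200

Z_qwt ≈ 110 Ω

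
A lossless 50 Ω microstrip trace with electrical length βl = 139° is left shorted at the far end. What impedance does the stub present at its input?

tan(βl) = -0.869
For a shorted stub, Z_in = jZ_0·tan(βl)

Z_in ≈ −j43.5 Ω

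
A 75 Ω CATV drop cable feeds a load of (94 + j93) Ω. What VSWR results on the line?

Γ = (Z_L − Z_0)/(Z_L + Z_0) = (19 + j93)/(169 + j93)
|Γ| = 94.9/193 = 0.492
VSWR = (1 + |Γ|)/(1 − |Γ|) = 1.49/0.508

VSWR ≈ 2.94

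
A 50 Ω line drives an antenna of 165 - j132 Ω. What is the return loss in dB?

RL ≈ 3.17 dB

Γ = (115 − j132)/(215 − j132), |Γ| = 0.694
RL = −20·log₁₀|Γ| = −20·log₁₀(0.694)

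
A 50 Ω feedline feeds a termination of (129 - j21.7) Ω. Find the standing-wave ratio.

Γ = (Z_L − Z_0)/(Z_L + Z_0) = (79 − j21.7)/(179 − j21.7)
|Γ| = 81.9/180 = 0.454
VSWR = (1 + |Γ|)/(1 − |Γ|) = 1.45/0.546

VSWR ≈ 2.67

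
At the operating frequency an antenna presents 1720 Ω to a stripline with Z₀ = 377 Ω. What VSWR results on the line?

Γ = (1720 − 377)/(1720 + 377) = 0.64
VSWR = (1 + 0.64)/(1 − 0.64)

VSWR ≈ 4.56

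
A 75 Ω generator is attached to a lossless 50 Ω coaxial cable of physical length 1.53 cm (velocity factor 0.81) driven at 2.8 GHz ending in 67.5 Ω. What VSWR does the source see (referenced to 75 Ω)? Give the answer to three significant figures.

λ = v/f = 0.81·c / 2.8 GHz = 0.0868 m
βl = 2π·l/λ = 2π × 0.176 = 63.5°
tan(βl) = 2
Z_in = Z_0·(Z_L + jZ_0·tanβl)/(Z_0 + jZ_L·tanβl) = 40.7 − j9.91 Ω
Γ_s = (Z_in − Z_s)/(Z_in + Z_s) = (-34.3 − j9.91)/(116 − j9.91), |Γ_s| = 0.307
VSWR = (1 + |Γ_s|)/(1 − |Γ_s|)

VSWR ≈ 1.89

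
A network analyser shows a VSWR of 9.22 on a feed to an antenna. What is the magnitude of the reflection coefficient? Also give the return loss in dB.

|Γ| ≈ 0.804; return loss ≈ 1.89 dB

|Γ| = (S − 1)/(S + 1) = (9.22 − 1)/(9.22 + 1) = 8.22/10.2
RL = −20·log₁₀|Γ| = −20·log₁₀(0.804)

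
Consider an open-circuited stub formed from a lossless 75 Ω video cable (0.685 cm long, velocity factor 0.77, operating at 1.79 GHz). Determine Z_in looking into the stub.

λ = v/f = 0.77·c / 1.79 GHz = 0.129 m
βl = 2π·l/λ = 2π × 0.0531 = 19.1°
tan(βl) = 0.346
For an open-circuited stub, Z_in = −jZ_0·cot(βl) = −jZ_0/tan(βl)

Z_in ≈ −j216 Ω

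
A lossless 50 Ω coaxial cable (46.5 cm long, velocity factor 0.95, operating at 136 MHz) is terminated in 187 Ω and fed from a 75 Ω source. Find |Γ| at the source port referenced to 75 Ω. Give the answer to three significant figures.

λ = v/f = 0.95·c / 136 MHz = 2.1 m
βl = 2π·l/λ = 2π × 0.222 = 79.9°
tan(βl) = 5.6
Z_in = Z_0·(Z_L + jZ_0·tanβl)/(Z_0 + jZ_L·tanβl) = 13.8 − j8.27 Ω
Γ_s = (Z_in − Z_s)/(Z_in + Z_s) = (-61.2 − j8.27)/(88.8 − j8.27), |Γ_s| = 0.693

|Γ| ≈ 0.693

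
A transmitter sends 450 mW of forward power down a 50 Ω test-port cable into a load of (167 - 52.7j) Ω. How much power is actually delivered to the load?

P_delivered ≈ 301 mW

|Γ| = |(117 − j52.7)/(217 − j52.7)| = 0.575
|Γ|² = 0.33
P_refl = |Γ|²·P_inc = 149 mW, P_del = (1 − |Γ|²)·P_inc = 301 mW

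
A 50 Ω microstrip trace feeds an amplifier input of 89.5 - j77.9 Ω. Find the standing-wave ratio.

Γ = (Z_L − Z_0)/(Z_L + Z_0) = (39.5 − j77.9)/(139.5 − j77.9)
|Γ| = 87.3/160 = 0.547
VSWR = (1 + |Γ|)/(1 − |Γ|) = 1.55/0.453

VSWR ≈ 3.41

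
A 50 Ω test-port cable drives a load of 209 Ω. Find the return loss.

Γ = (209 − 50)/(209 + 50) = 0.614
RL = −20·log₁₀|Γ| = −20·log₁₀(0.614)

RL ≈ 4.24 dB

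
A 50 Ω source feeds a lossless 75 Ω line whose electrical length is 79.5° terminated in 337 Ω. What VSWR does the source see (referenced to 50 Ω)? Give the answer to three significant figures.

VSWR ≈ 3.13

tan(βl) = 5.4
Z_in = Z_0·(Z_L + jZ_0·tanβl)/(Z_0 + jZ_L·tanβl) = 17.2 − j13.2 Ω
Γ_s = (Z_in − Z_s)/(Z_in + Z_s) = (-32.8 − j13.2)/(67.2 − j13.2), |Γ_s| = 0.515
VSWR = (1 + |Γ_s|)/(1 − |Γ_s|)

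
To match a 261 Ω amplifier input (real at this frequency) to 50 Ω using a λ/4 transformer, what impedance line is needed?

Z_qwt = √(Z_0·R_L) = √(50 × 261) = √13050

Z_qwt ≈ 114 Ω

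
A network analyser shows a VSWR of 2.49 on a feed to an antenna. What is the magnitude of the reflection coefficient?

|Γ| = (S − 1)/(S + 1) = (2.49 − 1)/(2.49 + 1) = 1.49/3.49

|Γ| ≈ 0.427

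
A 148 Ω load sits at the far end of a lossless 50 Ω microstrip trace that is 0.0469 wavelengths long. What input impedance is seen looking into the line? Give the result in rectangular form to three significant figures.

Z_in ≈ 89.4 − j65.2 Ω

βl = 2π × 0.0469 = 16.9°
tan(βl) = tan(16.9°) = 0.304
Z_in = Z_0·(Z_L + jZ_0·tanβl)/(Z_0 + jZ_L·tanβl)
     = 50·(148 + j15.2)/(50 + j44.9)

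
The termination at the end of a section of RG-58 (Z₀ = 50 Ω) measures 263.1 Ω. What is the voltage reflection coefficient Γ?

Γ = (Z_L − Z_0)/(Z_L + Z_0) = (263.1 − 50)/(263.1 + 50) = 213.1/313.1

Γ = 0.681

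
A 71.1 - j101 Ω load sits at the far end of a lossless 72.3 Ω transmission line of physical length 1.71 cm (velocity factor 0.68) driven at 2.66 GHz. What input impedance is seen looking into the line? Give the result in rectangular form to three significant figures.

Z_in ≈ 21.4 + j21.7 Ω

λ = v/f = 0.68·c / 2.66 GHz = 0.0767 m
βl = 2π·l/λ = 2π × 0.223 = 80.3°
tan(βl) = tan(80.3°) = 5.83
Z_in = Z_0·(Z_L + jZ_0·tanβl)/(Z_0 + jZ_L·tanβl)
     = 72.3·(71.1 + j321)/(661 + j415)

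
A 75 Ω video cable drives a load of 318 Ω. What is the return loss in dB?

Γ = (318 − 75)/(318 + 75) = 0.618
RL = −20·log₁₀|Γ| = −20·log₁₀(0.618)

RL ≈ 4.18 dB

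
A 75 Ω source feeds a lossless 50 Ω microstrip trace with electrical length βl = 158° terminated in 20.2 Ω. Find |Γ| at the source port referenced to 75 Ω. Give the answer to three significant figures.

tan(βl) = -0.404
Z_in = Z_0·(Z_L + jZ_0·tanβl)/(Z_0 + jZ_L·tanβl) = 22.9 − j16.5 Ω
Γ_s = (Z_in − Z_s)/(Z_in + Z_s) = (-52.1 − j16.5)/(97.9 − j16.5), |Γ_s| = 0.551

|Γ| ≈ 0.551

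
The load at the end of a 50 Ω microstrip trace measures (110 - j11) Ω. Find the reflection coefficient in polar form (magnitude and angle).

Γ = (Z_L − Z_0)/(Z_L + Z_0) = (60 − j11)/(160 − j11)
|Γ| = 61/160 = 0.38

Γ ≈ 0.38 ∠ -6.46°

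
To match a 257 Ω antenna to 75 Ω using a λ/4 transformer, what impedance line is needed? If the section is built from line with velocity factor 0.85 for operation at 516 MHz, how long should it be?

Z_qwt ≈ 139 Ω; length ≈ 12.4 cm

Z_qwt = √(Z_0·R_L) = √(75 × 257) = √19280
λ = 0.85·c/f = 0.494 m, so l = λ/4 = 0.124 m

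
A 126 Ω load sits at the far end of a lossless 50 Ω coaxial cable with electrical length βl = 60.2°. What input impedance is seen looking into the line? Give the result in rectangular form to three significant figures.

Z_in ≈ 25.1 − j22.9 Ω

tan(βl) = tan(60.2°) = 1.75
Z_in = Z_0·(Z_L + jZ_0·tanβl)/(Z_0 + jZ_L·tanβl)
     = 50·(126 + j87.3)/(50 + j220)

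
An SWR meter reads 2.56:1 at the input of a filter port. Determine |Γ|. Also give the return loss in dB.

|Γ| ≈ 0.438; return loss ≈ 7.17 dB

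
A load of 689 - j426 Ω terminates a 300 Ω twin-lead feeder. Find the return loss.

RL ≈ 5.42 dB

Γ = (389 − j426)/(989 − j426), |Γ| = 0.536
RL = −20·log₁₀|Γ| = −20·log₁₀(0.536)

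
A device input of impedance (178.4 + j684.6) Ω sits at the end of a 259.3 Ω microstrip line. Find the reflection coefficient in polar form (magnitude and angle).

Γ = (Z_L − Z_0)/(Z_L + Z_0) = (-80.9 + j684.6)/(437.7 + j684.6)
|Γ| = 689/813 = 0.848

Γ ≈ 0.848 ∠ 39.3°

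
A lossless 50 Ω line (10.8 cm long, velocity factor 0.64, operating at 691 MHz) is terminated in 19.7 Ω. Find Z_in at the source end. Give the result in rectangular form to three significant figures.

Z_in ≈ 30.3 − j32 Ω

λ = v/f = 0.64·c / 691 MHz = 0.278 m
βl = 2π·l/λ = 2π × 0.389 = 140°
tan(βl) = tan(140°) = -0.841
Z_in = Z_0·(Z_L + jZ_0·tanβl)/(Z_0 + jZ_L·tanβl)
     = 50·(19.7 − j42.1)/(50 − j16.6)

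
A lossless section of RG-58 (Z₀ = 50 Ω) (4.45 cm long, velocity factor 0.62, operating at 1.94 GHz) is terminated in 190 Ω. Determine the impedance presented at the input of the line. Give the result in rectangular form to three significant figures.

Z_in ≈ 114 + j87.6 Ω

λ = v/f = 0.62·c / 1.94 GHz = 0.0959 m
βl = 2π·l/λ = 2π × 0.464 = 167°
tan(βl) = tan(167°) = -0.229
Z_in = Z_0·(Z_L + jZ_0·tanβl)/(Z_0 + jZ_L·tanβl)
     = 50·(190 − j11.5)/(50 − j43.5)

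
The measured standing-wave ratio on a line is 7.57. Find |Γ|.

|Γ| ≈ 0.767

|Γ| = (S − 1)/(S + 1) = (7.57 − 1)/(7.57 + 1) = 6.57/8.57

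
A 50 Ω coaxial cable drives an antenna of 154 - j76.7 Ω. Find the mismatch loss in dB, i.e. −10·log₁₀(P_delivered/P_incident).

Γ = (104 − j76.7)/(204 − j76.7), |Γ| = 0.593
|Γ|² = 0.352, so P_del/P_inc = 1 − |Γ|² = 0.648
ML = −10·log₁₀(1 − |Γ|²)

mismatch loss ≈ 1.88 dB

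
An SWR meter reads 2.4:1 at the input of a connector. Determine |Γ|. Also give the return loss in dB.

|Γ| ≈ 0.412; return loss ≈ 7.71 dB

|Γ| = (S − 1)/(S + 1) = (2.4 − 1)/(2.4 + 1) = 1.4/3.4
RL = −20·log₁₀|Γ| = −20·log₁₀(0.412)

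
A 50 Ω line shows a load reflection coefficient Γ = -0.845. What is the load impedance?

Z_L ≈ 4.2 Ω

Z_L = Z_0·(1 + Γ)/(1 − Γ) = 50·(0.155)/(1.84)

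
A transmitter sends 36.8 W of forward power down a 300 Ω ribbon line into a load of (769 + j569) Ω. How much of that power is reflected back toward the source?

P_reflected ≈ 13.6 W

|Γ| = |(469 + j569)/(1069 + j569)| = 0.609
|Γ|² = 0.371
P_refl = |Γ|²·P_inc = 13.6 W, P_del = (1 − |Γ|²)·P_inc = 23.2 W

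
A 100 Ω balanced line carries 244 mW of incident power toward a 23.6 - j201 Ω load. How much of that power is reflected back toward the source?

P_reflected ≈ 203 mW

|Γ| = |(-76.4 − j201)/(123.6 − j201)| = 0.911
|Γ|² = 0.83
P_refl = |Γ|²·P_inc = 203 mW, P_del = (1 − |Γ|²)·P_inc = 41.4 mW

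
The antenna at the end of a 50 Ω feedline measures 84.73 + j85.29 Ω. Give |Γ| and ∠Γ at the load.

Γ = (Z_L − Z_0)/(Z_L + Z_0) = (34.73 + j85.29)/(134.7 + j85.29)
|Γ| = 92.1/159 = 0.578

Γ ≈ 0.578 ∠ 35.5°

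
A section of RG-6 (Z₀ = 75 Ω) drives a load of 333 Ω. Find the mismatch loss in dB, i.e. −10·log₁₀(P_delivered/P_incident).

mismatch loss ≈ 2.22 dB

Γ = (333 − 75)/(333 + 75) = 0.632
|Γ|² = 0.4, so P_del/P_inc = 1 − |Γ|² = 0.6
ML = −10·log₁₀(1 − |Γ|²)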